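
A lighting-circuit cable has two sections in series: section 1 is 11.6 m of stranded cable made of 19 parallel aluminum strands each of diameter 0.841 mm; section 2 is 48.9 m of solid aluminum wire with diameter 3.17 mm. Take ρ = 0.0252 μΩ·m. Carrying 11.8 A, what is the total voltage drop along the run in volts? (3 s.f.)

ρ = 0.0252 μΩ·m = 2.52×10^-8 Ω·m
Section 1: A_strand = π(4.2050e-04)² = 5.555e-07 m²; R₁ = ρL/(N·A_s) = (2.52×10^-8)(11.6)/(19×5.555e-07) = 0.0277 Ω
Section 2: A = π(d/2)² = π(1.5850e-03 m)² = 7.892e-06 m²
R₂ = (2.52×10^-8)(48.9)/(7.892e-06) = 0.1561 Ω
R = R₁ + R₂ = 0.1838 Ω
V = IR = 11.8 × 0.1838 = 2.17 V

2.17 V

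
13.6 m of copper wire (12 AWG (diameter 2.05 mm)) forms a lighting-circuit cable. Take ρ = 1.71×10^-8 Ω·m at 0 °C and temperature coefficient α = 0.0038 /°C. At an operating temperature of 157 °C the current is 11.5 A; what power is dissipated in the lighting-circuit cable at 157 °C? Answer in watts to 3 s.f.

A = π(2.05/2 mm)² = π(1.0250e-03 m)² = 3.301e-06 m²
R₍0₎ = ρL/A = (1.71×10^-8)(13.6)/(3.301e-06) = 0.07046 Ω
R₍157₎ = R₍0₎(1 + αΔT) = 0.07046 × (1 + 0.0038×157) = 0.1125 Ω
P = I²R = (11.5)² × 0.1125 = 14.9 W

14.9 W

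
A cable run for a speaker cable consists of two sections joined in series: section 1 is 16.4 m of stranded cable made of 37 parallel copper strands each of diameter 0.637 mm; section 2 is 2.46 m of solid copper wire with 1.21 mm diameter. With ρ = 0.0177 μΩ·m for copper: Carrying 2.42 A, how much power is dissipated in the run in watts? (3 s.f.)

0.366 W

ρ = 0.0177 μΩ·m = 1.77×10^-8 Ω·m
Section 1: A_strand = π(3.1850e-04)² = 3.187e-07 m²; R₁ = ρL/(N·A_s) = (1.77×10^-8)(16.4)/(37×3.187e-07) = 0.02462 Ω
Section 2: A = π(d/2)² = π(6.0500e-04 m)² = 1.150e-06 m²
R₂ = (1.77×10^-8)(2.46)/(1.150e-06) = 0.03787 Ω
R = R₁ + R₂ = 0.06248 Ω
P = I²R = (2.42)² × 0.06248 = 0.366 W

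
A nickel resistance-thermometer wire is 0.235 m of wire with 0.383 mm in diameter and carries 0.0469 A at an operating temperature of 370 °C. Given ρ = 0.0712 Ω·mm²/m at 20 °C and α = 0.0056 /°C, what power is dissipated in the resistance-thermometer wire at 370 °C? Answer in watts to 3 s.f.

9.46×10^-4 W

ρ = 0.0712 Ω·mm²/m = 7.12×10^-8 Ω·m
A = π(d/2)² = π(1.9150e-04 m)² = 1.152e-07 m²
R₍20₎ = ρL/A = (7.12×10^-8)(0.235)/(1.152e-07) = 0.1452 Ω
R₍370₎ = R₍20₎(1 + αΔT) = 0.1452 × (1 + 0.0056×350) = 0.4299 Ω
P = I²R = (0.0469)² × 0.4299 = 9.46×10^-4 W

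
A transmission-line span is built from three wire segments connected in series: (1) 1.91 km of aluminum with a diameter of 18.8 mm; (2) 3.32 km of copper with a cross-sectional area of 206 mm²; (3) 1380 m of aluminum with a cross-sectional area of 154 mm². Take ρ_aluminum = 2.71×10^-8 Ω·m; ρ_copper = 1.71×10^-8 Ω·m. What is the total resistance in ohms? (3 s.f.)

Seg 1: A = π(d/2)² = π(9.4000e-03 m)² = 2.776e-04 m²
R_1 = (2.71×10^-8)(1910)/(2.776e-04) = 0.1865 Ω
Seg 2: A = 206 mm² = 2.060e-04 m²
R_2 = (1.71×10^-8)(3320)/(2.060e-04) = 0.2756 Ω
Seg 3: A = 154 mm² = 1.540e-04 m²
R_3 = (2.71×10^-8)(1380)/(1.540e-04) = 0.2428 Ω
R_total = R_1 + R_2 + R_3 = 0.705 Ω

0.705 Ω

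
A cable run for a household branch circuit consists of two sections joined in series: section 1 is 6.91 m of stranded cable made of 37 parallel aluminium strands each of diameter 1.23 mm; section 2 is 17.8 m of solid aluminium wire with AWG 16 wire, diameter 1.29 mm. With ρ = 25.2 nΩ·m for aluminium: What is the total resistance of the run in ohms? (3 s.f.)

ρ = 25.2 nΩ·m = 2.52×10^-8 Ω·m
Section 1: A_strand = π(6.1500e-04)² = 1.188e-06 m²; R₁ = ρL/(N·A_s) = (2.52×10^-8)(6.91)/(37×1.188e-06) = 0.003961 Ω
Section 2: A = π(1.29/2 mm)² = π(6.4500e-04 m)² = 1.307e-06 m²
R₂ = (2.52×10^-8)(17.8)/(1.307e-06) = 0.3432 Ω
R = R₁ + R₂ = 0.347 Ω

0.347 Ω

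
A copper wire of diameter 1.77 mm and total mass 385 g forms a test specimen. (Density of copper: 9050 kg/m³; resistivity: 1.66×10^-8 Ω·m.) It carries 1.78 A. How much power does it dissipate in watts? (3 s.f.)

0.370 W

A = π(d/2)² = π(8.8500e-04 m)² = 2.4606e-06 m²
L = m/(density·A) = 0.385/(9050×2.4606e-06) = 17.29 m
R = ρL/A = (1.66×10^-8)(17.29)/(2.4606e-06) = 0.1166 Ω
P = I²R = (1.78)² × 0.1166 = 0.370 W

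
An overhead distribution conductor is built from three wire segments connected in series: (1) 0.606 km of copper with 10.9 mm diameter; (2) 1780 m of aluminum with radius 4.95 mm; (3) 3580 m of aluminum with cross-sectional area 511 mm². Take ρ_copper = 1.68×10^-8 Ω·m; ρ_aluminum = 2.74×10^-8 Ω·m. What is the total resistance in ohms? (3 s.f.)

Seg 1: A = π(d/2)² = π(5.4500e-03 m)² = 9.331e-05 m²
R_1 = (1.68×10^-8)(606)/(9.331e-05) = 0.1091 Ω
Seg 2: A = πr² = π(4.9500e-03 m)² = 7.698e-05 m²
R_2 = (2.74×10^-8)(1780)/(7.698e-05) = 0.6336 Ω
Seg 3: A = 511 mm² = 5.110e-04 m²
R_3 = (2.74×10^-8)(3580)/(5.110e-04) = 0.192 Ω
R_total = R_1 + R_2 + R_3 = 0.935 Ω

0.935 Ω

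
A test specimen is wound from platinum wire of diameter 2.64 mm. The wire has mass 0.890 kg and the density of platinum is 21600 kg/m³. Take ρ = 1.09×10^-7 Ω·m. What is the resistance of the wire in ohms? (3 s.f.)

0.150 Ω

A = π(d/2)² = π(1.3200e-03 m)² = 5.4739e-06 m²
L = m/(density·A) = 0.89/(21600×5.4739e-06) = 7.527 m
R = ρL/A = (1.09×10^-7)(7.527)/(5.4739e-06) = 0.150 Ω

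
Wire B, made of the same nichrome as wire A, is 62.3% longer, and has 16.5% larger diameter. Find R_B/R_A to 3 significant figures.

R ∝ L/d², so R_B/R_A = (1 + 62.3/100) × (1 + 16.5/100)⁻²
= 1.623 × 0.7368 = 1.20

1.20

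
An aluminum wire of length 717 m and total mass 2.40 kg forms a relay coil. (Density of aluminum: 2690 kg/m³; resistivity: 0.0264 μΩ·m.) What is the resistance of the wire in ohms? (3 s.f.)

ρ = 0.0264 μΩ·m = 2.64×10^-8 Ω·m
A = m/(density·L) = 2.4/(2690×717) = 1.2443e-06 m²
R = ρL/A = (2.64×10^-8)(717)/(1.2443e-06) = 15.2 Ω

15.2 Ω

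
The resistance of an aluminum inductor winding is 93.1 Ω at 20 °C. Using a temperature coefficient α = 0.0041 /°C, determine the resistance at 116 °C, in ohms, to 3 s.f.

ΔT = 116 − 20 = 96 °C
R = R₀(1 + αΔT) = 93.1 × (1 + 0.0041×96) = 93.1 × 1.394 = 130 Ω

130 Ω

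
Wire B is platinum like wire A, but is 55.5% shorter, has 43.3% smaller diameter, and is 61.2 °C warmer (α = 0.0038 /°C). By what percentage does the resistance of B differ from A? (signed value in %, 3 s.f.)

R ∝ ρL/d² with ρ ∝ (1+αΔT), so R_B/R_A = (1 − 55.5/100) × (1 − 43.3/100)⁻² × (1 + 0.0038×61.2)
= 0.445 × 3.111 × 1.233 = 1.706
(R_B − R_A)/R_A = 1.706 − 1 = 70.6%

70.6%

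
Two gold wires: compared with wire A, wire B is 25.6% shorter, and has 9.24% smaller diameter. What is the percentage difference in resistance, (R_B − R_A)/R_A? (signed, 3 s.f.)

R ∝ L/d², so R_B/R_A = (1 − 25.6/100) × (1 − 9.24/100)⁻²
= 0.744 × 1.214 = 0.9032
(R_B − R_A)/R_A = 0.9032 − 1 = -9.68%

-9.68%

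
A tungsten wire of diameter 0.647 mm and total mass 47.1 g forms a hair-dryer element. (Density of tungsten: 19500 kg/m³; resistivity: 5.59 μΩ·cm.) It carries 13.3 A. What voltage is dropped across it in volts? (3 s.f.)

ρ = 5.59 μΩ·cm = 5.59×10^-8 Ω·m
A = π(d/2)² = π(3.2350e-04 m)² = 3.2877e-07 m²
L = m/(density·A) = 0.0471/(19500×3.2877e-07) = 7.347 m
R = ρL/A = (5.59×10^-8)(7.347)/(3.2877e-07) = 1.249 Ω
V = IR = 13.3 × 1.249 = 16.6 V

16.6 V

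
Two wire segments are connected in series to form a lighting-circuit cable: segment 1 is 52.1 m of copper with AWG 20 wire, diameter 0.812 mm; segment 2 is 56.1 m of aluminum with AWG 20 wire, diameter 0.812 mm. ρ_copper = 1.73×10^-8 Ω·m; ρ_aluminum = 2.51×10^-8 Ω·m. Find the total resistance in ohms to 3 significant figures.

4.46 Ω

Segment 1: A = π(0.812/2 mm)² = π(4.0600e-04 m)² = 5.178e-07 m²
R₁ = ρL/A = (1.73×10^-8)(52.1)/(5.178e-07) = 1.741 Ω
R₂ = (2.51×10^-8)(56.1)/(5.178e-07) = 2.719 Ω
R = R₁ + R₂ = 4.46 Ω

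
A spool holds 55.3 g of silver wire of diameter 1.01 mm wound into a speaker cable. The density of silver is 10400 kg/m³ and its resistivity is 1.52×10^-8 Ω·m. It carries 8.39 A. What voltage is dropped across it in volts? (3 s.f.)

1.06 V

A = π(d/2)² = π(5.0500e-04 m)² = 8.0118e-07 m²
L = m/(density·A) = 0.0553/(10400×8.0118e-07) = 6.637 m
R = ρL/A = (1.52×10^-8)(6.637)/(8.0118e-07) = 0.1259 Ω
V = IR = 8.39 × 0.1259 = 1.06 V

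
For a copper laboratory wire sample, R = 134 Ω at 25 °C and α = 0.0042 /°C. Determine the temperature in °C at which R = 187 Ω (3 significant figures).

R = R₀(1 + α(T − T₀)) ⇒ T = T₀ + (R/R₀ − 1)/α
T = 25 + (187/134 − 1)/0.0042 = 25 + (0.3955)/0.0042 = 119 °C

119 °C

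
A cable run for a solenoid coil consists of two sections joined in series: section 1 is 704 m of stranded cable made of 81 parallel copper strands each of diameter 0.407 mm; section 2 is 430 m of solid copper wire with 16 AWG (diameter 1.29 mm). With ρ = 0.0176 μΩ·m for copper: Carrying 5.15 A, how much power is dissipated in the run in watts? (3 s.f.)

185 W

ρ = 0.0176 μΩ·m = 1.76×10^-8 Ω·m
Section 1: A_strand = π(2.0350e-04)² = 1.301e-07 m²; R₁ = ρL/(N·A_s) = (1.76×10^-8)(704)/(81×1.301e-07) = 1.176 Ω
Section 2: A = π(1.29/2 mm)² = π(6.4500e-04 m)² = 1.307e-06 m²
R₂ = (1.76×10^-8)(430)/(1.307e-06) = 5.79 Ω
R = R₁ + R₂ = 6.966 Ω
P = I²R = (5.15)² × 6.966 = 185 W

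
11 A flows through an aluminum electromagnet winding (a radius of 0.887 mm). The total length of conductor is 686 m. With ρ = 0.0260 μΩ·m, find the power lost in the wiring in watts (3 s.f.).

873 W

ρ = 0.0260 μΩ·m = 2.60×10^-8 Ω·m
A = πr² = π(8.8700e-04 m)² = 2.472e-06 m²
R = ρL/A = (2.60×10^-8)(686)/(2.472e-06) = 7.216 Ω
P = I²R = (11)² × 7.216 = 873 W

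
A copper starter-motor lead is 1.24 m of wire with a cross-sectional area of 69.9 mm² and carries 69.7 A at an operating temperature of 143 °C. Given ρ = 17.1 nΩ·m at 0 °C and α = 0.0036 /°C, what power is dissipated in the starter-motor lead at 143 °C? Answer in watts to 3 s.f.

2.23 W

ρ = 17.1 nΩ·m = 1.71×10^-8 Ω·m
A = 69.9 mm² = 6.990e-05 m²
R₍0₎ = ρL/A = (1.71×10^-8)(1.24)/(6.990e-05) = 3.033×10^-4 Ω
R₍143₎ = R₍0₎(1 + αΔT) = 3.033×10^-4 × (1 + 0.0036×143) = 4.595×10^-4 Ω
P = I²R = (69.7)² × 4.595×10^-4 = 2.23 W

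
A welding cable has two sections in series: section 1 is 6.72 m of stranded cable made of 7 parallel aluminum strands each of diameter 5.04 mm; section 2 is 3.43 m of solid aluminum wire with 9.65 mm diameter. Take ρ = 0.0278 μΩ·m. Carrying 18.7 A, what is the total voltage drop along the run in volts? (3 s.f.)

ρ = 0.0278 μΩ·m = 2.78×10^-8 Ω·m
Section 1: A_strand = π(2.5200e-03)² = 1.995e-05 m²; R₁ = ρL/(N·A_s) = (2.78×10^-8)(6.72)/(7×1.995e-05) = 0.001338 Ω
Section 2: A = π(d/2)² = π(4.8250e-03 m)² = 7.314e-05 m²
R₂ = (2.78×10^-8)(3.43)/(7.314e-05) = 0.001304 Ω
R = R₁ + R₂ = 0.002641 Ω
V = IR = 18.7 × 0.002641 = 0.0494 V

0.0494 V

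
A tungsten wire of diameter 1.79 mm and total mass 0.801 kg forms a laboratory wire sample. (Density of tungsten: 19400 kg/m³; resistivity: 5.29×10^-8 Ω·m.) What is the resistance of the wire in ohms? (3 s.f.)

0.345 Ω

A = π(d/2)² = π(8.9500e-04 m)² = 2.5165e-06 m²
L = m/(density·A) = 0.801/(19400×2.5165e-06) = 16.41 m
R = ρL/A = (5.29×10^-8)(16.41)/(2.5165e-06) = 0.345 Ω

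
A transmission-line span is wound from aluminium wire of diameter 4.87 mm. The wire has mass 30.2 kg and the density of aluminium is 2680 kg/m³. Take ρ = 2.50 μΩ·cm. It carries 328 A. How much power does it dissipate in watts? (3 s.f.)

87400 W

ρ = 2.50 μΩ·cm = 2.50×10^-8 Ω·m
A = π(d/2)² = π(2.4350e-03 m)² = 1.8627e-05 m²
L = m/(density·A) = 30.2/(2680×1.8627e-05) = 605 m
R = ρL/A = (2.50×10^-8)(605)/(1.8627e-05) = 0.8119 Ω
P = I²R = (328)² × 0.8119 = 87400 W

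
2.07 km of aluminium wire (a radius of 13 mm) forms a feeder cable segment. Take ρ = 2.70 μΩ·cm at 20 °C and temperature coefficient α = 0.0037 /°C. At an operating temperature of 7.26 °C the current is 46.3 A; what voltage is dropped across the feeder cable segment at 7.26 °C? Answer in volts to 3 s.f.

4.64 V

ρ = 2.70 μΩ·cm = 2.70×10^-8 Ω·m
A = πr² = π(1.3000e-02 m)² = 5.309e-04 m²
R₍20₎ = ρL/A = (2.70×10^-8)(2070)/(5.309e-04) = 0.1053 Ω
R₍7.26₎ = R₍20₎(1 + αΔT) = 0.1053 × (1 + 0.0037×-12.7) = 0.1003 Ω
V = IR = 46.3 × 0.1003 = 4.64 V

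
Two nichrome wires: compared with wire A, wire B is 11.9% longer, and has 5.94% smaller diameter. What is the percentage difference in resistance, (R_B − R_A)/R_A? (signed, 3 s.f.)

26.5%

R ∝ L/d², so R_B/R_A = (1 + 11.9/100) × (1 − 5.94/100)⁻²
= 1.119 × 1.13 = 1.265
(R_B − R_A)/R_A = 1.265 − 1 = 26.5%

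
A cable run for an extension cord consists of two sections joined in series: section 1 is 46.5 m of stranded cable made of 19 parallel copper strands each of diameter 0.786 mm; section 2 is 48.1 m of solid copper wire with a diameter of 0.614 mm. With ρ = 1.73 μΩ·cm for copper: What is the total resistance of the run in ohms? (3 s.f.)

2.90 Ω

ρ = 1.73 μΩ·cm = 1.73×10^-8 Ω·m
Section 1: A_strand = π(3.9300e-04)² = 4.852e-07 m²; R₁ = ρL/(N·A_s) = (1.73×10^-8)(46.5)/(19×4.852e-07) = 0.08726 Ω
Section 2: A = π(d/2)² = π(3.0700e-04 m)² = 2.961e-07 m²
R₂ = (1.73×10^-8)(48.1)/(2.961e-07) = 2.81 Ω
R = R₁ + R₂ = 2.90 Ω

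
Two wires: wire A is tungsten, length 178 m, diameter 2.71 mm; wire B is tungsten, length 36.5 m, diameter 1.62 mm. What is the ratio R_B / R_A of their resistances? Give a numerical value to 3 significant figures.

R ∝ ρL/d², so R_B/R_A = (L_B/L_A) × (d_A/d_B)²
= (36.5/178) × (2.71/1.62)² = 0.574

0.574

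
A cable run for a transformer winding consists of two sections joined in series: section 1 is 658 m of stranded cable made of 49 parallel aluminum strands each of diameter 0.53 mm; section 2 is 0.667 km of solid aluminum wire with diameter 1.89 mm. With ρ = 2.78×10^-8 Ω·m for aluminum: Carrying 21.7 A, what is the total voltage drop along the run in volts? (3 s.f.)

Section 1: A_strand = π(2.6500e-04)² = 2.206e-07 m²; R₁ = ρL/(N·A_s) = (2.78×10^-8)(658)/(49×2.206e-07) = 1.692 Ω
Section 2: A = π(d/2)² = π(9.4500e-04 m)² = 2.806e-06 m²
R₂ = (2.78×10^-8)(667)/(2.806e-06) = 6.609 Ω
R = R₁ + R₂ = 8.301 Ω
V = IR = 21.7 × 8.301 = 180 V

180 V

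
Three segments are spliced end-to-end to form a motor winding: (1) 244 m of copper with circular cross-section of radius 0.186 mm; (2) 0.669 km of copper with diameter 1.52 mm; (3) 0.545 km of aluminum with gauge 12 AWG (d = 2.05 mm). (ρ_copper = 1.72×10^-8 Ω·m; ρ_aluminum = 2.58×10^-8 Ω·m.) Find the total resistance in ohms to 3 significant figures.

Seg 1: A = πr² = π(1.8600e-04 m)² = 1.087e-07 m²
R_1 = (1.72×10^-8)(244)/(1.087e-07) = 38.61 Ω
Seg 2: A = π(d/2)² = π(7.6000e-04 m)² = 1.815e-06 m²
R_2 = (1.72×10^-8)(669)/(1.815e-06) = 6.341 Ω
Seg 3: A = π(2.05/2 mm)² = π(1.0250e-03 m)² = 3.301e-06 m²
R_3 = (2.58×10^-8)(545)/(3.301e-06) = 4.26 Ω
R_total = R_1 + R_2 + R_3 = 49.2 Ω

49.2 Ω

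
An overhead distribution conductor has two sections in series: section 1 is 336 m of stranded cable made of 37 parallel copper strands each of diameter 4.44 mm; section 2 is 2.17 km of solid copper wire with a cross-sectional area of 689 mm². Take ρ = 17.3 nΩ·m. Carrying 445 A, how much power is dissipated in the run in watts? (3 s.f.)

ρ = 17.3 nΩ·m = 1.73×10^-8 Ω·m
Section 1: A_strand = π(2.2200e-03)² = 1.548e-05 m²; R₁ = ρL/(N·A_s) = (1.73×10^-8)(336)/(37×1.548e-05) = 0.01015 Ω
Section 2: A = 689 mm² = 6.890e-04 m²
R₂ = (1.73×10^-8)(2170)/(6.890e-04) = 0.05449 Ω
R = R₁ + R₂ = 0.06463 Ω
P = I²R = (445)² × 0.06463 = 12800 W

12800 W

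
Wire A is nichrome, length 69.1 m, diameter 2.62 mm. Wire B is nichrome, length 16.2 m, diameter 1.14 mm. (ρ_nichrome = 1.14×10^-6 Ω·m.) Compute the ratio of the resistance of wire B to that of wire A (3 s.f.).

1.24

R ∝ ρL/d², so R_B/R_A = (L_B/L_A) × (d_A/d_B)²
= (16.2/69.1) × (2.62/1.14)² = 1.24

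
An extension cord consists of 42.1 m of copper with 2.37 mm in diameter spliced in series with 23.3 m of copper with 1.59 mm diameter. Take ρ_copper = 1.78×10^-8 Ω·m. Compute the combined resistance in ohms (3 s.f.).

0.379 Ω

Segment 1: A = π(d/2)² = π(1.1850e-03 m)² = 4.412e-06 m²
R₁ = ρL/A = (1.78×10^-8)(42.1)/(4.412e-06) = 0.1699 Ω
Segment 2: A = π(d/2)² = π(7.9500e-04 m)² = 1.986e-06 m²
R₂ = (1.78×10^-8)(23.3)/(1.986e-06) = 0.2089 Ω
R = R₁ + R₂ = 0.379 Ω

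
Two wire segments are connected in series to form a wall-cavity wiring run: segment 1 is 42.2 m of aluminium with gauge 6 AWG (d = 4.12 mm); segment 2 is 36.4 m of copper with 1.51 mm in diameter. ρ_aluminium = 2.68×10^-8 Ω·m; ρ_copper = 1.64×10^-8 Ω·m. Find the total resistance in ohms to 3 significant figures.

0.418 Ω

Segment 1: A = π(4.12/2 mm)² = π(2.0600e-03 m)² = 1.333e-05 m²
R₁ = ρL/A = (2.68×10^-8)(42.2)/(1.333e-05) = 0.08483 Ω
Segment 2: A = π(d/2)² = π(7.5500e-04 m)² = 1.791e-06 m²
R₂ = (1.64×10^-8)(36.4)/(1.791e-06) = 0.3334 Ω
R = R₁ + R₂ = 0.418 Ω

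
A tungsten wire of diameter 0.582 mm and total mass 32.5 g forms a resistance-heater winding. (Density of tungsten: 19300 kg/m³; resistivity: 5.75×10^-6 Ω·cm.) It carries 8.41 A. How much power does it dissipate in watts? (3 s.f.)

96.8 W

ρ = 5.75×10^-6 Ω·cm = 5.75×10^-8 Ω·m
A = π(d/2)² = π(2.9100e-04 m)² = 2.6603e-07 m²
L = m/(density·A) = 0.0325/(19300×2.6603e-07) = 6.33 m
R = ρL/A = (5.75×10^-8)(6.33)/(2.6603e-07) = 1.368 Ω
P = I²R = (8.41)² × 1.368 = 96.8 W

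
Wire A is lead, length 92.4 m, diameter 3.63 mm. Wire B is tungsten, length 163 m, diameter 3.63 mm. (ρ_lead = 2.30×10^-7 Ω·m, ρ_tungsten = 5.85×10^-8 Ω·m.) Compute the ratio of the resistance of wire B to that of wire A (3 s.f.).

0.449

R ∝ ρL/d², so R_B/R_A = (ρ_B/ρ_A) × (L_B/L_A)
= (5.85×10^-8/2.30×10^-7) × (163/92.4) = 0.449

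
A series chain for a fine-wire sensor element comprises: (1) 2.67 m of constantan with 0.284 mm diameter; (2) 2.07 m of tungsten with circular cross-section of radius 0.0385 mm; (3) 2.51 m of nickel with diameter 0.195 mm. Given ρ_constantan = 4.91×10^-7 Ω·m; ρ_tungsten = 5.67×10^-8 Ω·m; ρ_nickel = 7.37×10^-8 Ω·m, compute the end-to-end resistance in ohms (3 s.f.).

Seg 1: A = π(d/2)² = π(1.4200e-04 m)² = 6.335e-08 m²
R_1 = (4.91×10^-7)(2.67)/(6.335e-08) = 20.7 Ω
Seg 2: A = πr² = π(3.8500e-05 m)² = 4.657e-09 m²
R_2 = (5.67×10^-8)(2.07)/(4.657e-09) = 25.2 Ω
Seg 3: A = π(d/2)² = π(9.7500e-05 m)² = 2.986e-08 m²
R_3 = (7.37×10^-8)(2.51)/(2.986e-08) = 6.194 Ω
R_total = R_1 + R_2 + R_3 = 52.1 Ω

52.1 Ω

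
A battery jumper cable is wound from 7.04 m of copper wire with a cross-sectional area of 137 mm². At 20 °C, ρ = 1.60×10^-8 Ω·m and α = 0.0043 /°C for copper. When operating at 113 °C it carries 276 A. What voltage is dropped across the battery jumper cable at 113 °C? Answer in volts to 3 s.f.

0.318 V

A = 137 mm² = 1.370e-04 m²
R₍20₎ = ρL/A = (1.60×10^-8)(7.04)/(1.370e-04) = 8.222×10^-4 Ω
R₍113₎ = R₍20₎(1 + αΔT) = 8.222×10^-4 × (1 + 0.0043×93) = 0.001151 Ω
V = IR = 276 × 0.001151 = 0.318 V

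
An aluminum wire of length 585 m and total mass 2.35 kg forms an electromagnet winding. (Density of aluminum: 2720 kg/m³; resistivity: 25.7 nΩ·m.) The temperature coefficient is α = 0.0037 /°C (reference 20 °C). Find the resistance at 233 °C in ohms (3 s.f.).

ρ = 25.7 nΩ·m = 2.57×10^-8 Ω·m
A = m/(density·L) = 2.35/(2720×585) = 1.4769e-06 m²
R = ρL/A = (2.57×10^-8)(585)/(1.4769e-06) = 10.18 Ω
R(233 °C) = 10.18 × (1 + 0.0037×213) = 18.2 Ω

18.2 Ω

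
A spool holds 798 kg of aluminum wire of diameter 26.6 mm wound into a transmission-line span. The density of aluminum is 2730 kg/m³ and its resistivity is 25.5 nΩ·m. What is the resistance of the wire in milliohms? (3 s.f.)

24.1 mΩ

ρ = 25.5 nΩ·m = 2.55×10^-8 Ω·m
A = π(d/2)² = π(1.3300e-02 m)² = 5.5572e-04 m²
L = m/(density·A) = 798/(2730×5.5572e-04) = 526 m
R = ρL/A = (2.55×10^-8)(526)/(5.5572e-04) = 24.1 mΩ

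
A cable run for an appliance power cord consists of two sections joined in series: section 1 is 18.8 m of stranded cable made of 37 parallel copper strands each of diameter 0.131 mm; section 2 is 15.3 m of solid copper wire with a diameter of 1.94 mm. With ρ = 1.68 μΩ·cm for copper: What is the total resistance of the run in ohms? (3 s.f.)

ρ = 1.68 μΩ·cm = 1.68×10^-8 Ω·m
Section 1: A_strand = π(6.5500e-05)² = 1.348e-08 m²; R₁ = ρL/(N·A_s) = (1.68×10^-8)(18.8)/(37×1.348e-08) = 0.6333 Ω
Section 2: A = π(d/2)² = π(9.7000e-04 m)² = 2.956e-06 m²
R₂ = (1.68×10^-8)(15.3)/(2.956e-06) = 0.08696 Ω
R = R₁ + R₂ = 0.720 Ω

0.720 Ω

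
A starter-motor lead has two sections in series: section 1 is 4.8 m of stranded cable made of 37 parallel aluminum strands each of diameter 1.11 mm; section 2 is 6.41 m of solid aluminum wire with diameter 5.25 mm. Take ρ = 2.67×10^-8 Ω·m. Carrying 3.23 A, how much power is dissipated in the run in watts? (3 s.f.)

Section 1: A_strand = π(5.5500e-04)² = 9.677e-07 m²; R₁ = ρL/(N·A_s) = (2.67×10^-8)(4.8)/(37×9.677e-07) = 0.003579 Ω
Section 2: A = π(d/2)² = π(2.6250e-03 m)² = 2.165e-05 m²
R₂ = (2.67×10^-8)(6.41)/(2.165e-05) = 0.007906 Ω
R = R₁ + R₂ = 0.01149 Ω
P = I²R = (3.23)² × 0.01149 = 0.120 W

0.120 W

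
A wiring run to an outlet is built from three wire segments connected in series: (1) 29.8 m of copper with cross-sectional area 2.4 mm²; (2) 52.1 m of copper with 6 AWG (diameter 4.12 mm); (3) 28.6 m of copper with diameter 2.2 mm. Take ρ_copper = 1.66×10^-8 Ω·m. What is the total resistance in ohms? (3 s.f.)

0.396 Ω

Seg 1: A = 2.4 mm² = 2.400e-06 m²
R_1 = (1.66×10^-8)(29.8)/(2.400e-06) = 0.2061 Ω
Seg 2: A = π(4.12/2 mm)² = π(2.0600e-03 m)² = 1.333e-05 m²
R_2 = (1.66×10^-8)(52.1)/(1.333e-05) = 0.06487 Ω
Seg 3: A = π(d/2)² = π(1.1000e-03 m)² = 3.801e-06 m²
R_3 = (1.66×10^-8)(28.6)/(3.801e-06) = 0.1249 Ω
R_total = R_1 + R_2 + R_3 = 0.396 Ω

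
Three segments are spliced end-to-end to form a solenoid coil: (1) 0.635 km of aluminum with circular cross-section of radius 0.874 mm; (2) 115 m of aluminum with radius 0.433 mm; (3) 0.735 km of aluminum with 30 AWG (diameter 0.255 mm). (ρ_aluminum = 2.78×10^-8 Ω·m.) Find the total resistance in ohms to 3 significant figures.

413 Ω

Seg 1: A = πr² = π(8.7400e-04 m)² = 2.400e-06 m²
R_1 = (2.78×10^-8)(635)/(2.400e-06) = 7.356 Ω
Seg 2: A = πr² = π(4.3300e-04 m)² = 5.890e-07 m²
R_2 = (2.78×10^-8)(115)/(5.890e-07) = 5.428 Ω
Seg 3: A = π(0.255/2 mm)² = π(1.2750e-04 m)² = 5.107e-08 m²
R_3 = (2.78×10^-8)(735)/(5.107e-08) = 400.1 Ω
R_total = R_1 + R_2 + R_3 = 413 Ω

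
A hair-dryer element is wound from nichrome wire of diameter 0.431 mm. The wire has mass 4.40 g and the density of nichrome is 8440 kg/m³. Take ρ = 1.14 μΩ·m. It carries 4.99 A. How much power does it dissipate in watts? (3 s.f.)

ρ = 1.14 μΩ·m = 1.14×10^-6 Ω·m
A = π(d/2)² = π(2.1550e-04 m)² = 1.4590e-07 m²
L = m/(density·A) = 0.0044/(8440×1.4590e-07) = 3.573 m
R = ρL/A = (1.14×10^-6)(3.573)/(1.4590e-07) = 27.92 Ω
P = I²R = (4.99)² × 27.92 = 695 W

695 W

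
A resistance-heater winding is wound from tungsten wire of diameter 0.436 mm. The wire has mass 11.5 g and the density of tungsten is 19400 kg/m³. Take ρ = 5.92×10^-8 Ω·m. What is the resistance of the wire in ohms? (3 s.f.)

A = π(d/2)² = π(2.1800e-04 m)² = 1.4930e-07 m²
L = m/(density·A) = 0.0115/(19400×1.4930e-07) = 3.97 m
R = ρL/A = (5.92×10^-8)(3.97)/(1.4930e-07) = 1.57 Ω

1.57 Ω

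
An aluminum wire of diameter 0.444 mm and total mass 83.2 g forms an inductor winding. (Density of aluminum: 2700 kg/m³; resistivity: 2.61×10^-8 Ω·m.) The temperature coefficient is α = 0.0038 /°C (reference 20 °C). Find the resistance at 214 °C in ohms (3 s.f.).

58.3 Ω

A = π(d/2)² = π(2.2200e-04 m)² = 1.5483e-07 m²
L = m/(density·A) = 0.0832/(2700×1.5483e-07) = 199 m
R = ρL/A = (2.61×10^-8)(199)/(1.5483e-07) = 33.55 Ω
R(214 °C) = 33.55 × (1 + 0.0038×194) = 58.3 Ω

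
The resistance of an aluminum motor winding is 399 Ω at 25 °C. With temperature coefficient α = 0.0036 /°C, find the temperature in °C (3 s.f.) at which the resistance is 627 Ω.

184 °C

R = R₀(1 + α(T − T₀)) ⇒ T = T₀ + (R/R₀ − 1)/α
T = 25 + (627/399 − 1)/0.0036 = 25 + (0.5714)/0.0036 = 184 °C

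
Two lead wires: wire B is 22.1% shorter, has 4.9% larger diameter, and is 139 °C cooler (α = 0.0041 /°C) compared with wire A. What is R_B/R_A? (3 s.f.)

0.304

R ∝ ρL/d² with ρ ∝ (1+αΔT), so R_B/R_A = (1 − 22.1/100) × (1 + 4.9/100)⁻² × (1 − 0.0041×139)
= 0.779 × 0.9088 × 0.4301 = 0.304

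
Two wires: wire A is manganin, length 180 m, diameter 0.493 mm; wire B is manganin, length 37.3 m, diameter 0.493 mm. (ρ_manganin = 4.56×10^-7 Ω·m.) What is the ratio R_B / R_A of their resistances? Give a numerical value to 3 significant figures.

R ∝ ρL/d², so R_B/R_A = (L_B/L_A)
= (37.3/180) = 0.207

0.207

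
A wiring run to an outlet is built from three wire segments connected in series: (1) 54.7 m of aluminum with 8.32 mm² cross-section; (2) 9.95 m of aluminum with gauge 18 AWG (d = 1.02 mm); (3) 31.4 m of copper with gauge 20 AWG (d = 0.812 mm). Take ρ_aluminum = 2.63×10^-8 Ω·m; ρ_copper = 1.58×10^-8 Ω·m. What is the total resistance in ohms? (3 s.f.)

Seg 1: A = 8.32 mm² = 8.320e-06 m²
R_1 = (2.63×10^-8)(54.7)/(8.320e-06) = 0.1729 Ω
Seg 2: A = π(1.02/2 mm)² = π(5.1000e-04 m)² = 8.171e-07 m²
R_2 = (2.63×10^-8)(9.95)/(8.171e-07) = 0.3202 Ω
Seg 3: A = π(0.812/2 mm)² = π(4.0600e-04 m)² = 5.178e-07 m²
R_3 = (1.58×10^-8)(31.4)/(5.178e-07) = 0.958 Ω
R_total = R_1 + R_2 + R_3 = 1.45 Ω

1.45 Ω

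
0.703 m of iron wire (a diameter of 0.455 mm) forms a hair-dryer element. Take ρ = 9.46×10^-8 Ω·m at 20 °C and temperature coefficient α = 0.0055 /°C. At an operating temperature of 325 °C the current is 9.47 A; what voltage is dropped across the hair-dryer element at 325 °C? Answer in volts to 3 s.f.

A = π(d/2)² = π(2.2750e-04 m)² = 1.626e-07 m²
R₍20₎ = ρL/A = (9.46×10^-8)(0.703)/(1.626e-07) = 0.409 Ω
R₍325₎ = R₍20₎(1 + αΔT) = 0.409 × (1 + 0.0055×305) = 1.095 Ω
V = IR = 9.47 × 1.095 = 10.4 V

10.4 V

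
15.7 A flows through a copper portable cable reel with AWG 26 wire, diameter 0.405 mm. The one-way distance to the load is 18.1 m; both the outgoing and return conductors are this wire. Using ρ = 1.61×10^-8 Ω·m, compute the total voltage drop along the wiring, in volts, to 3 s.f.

71.0 V

A = π(0.405/2 mm)² = π(2.0250e-04 m)² = 1.288e-07 m²
Total conductor length (both ways) L = 2 × 18.1 = 36.2 m
R = ρL/A = (1.61×10^-8)(36.2)/(1.288e-07) = 4.524 Ω
V = IR = 15.7 × 4.524 = 71.0 V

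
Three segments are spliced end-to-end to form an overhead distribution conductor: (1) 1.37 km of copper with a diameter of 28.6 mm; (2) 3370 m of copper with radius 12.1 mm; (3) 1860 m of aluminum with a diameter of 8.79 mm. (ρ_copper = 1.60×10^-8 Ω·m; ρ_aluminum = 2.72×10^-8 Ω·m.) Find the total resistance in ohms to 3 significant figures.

Seg 1: A = π(d/2)² = π(1.4300e-02 m)² = 6.424e-04 m²
R_1 = (1.60×10^-8)(1370)/(6.424e-04) = 0.03412 Ω
Seg 2: A = πr² = π(1.2100e-02 m)² = 4.600e-04 m²
R_2 = (1.60×10^-8)(3370)/(4.600e-04) = 0.1172 Ω
Seg 3: A = π(d/2)² = π(4.3950e-03 m)² = 6.068e-05 m²
R_3 = (2.72×10^-8)(1860)/(6.068e-05) = 0.8337 Ω
R_total = R_1 + R_2 + R_3 = 0.985 Ω

0.985 Ω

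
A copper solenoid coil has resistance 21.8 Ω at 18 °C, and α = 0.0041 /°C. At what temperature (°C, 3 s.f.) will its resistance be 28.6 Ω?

94.1 °C

R = R₀(1 + α(T − T₀)) ⇒ T = T₀ + (R/R₀ − 1)/α
T = 18 + (28.6/21.8 − 1)/0.0041 = 18 + (0.3119)/0.0041 = 94.1 °C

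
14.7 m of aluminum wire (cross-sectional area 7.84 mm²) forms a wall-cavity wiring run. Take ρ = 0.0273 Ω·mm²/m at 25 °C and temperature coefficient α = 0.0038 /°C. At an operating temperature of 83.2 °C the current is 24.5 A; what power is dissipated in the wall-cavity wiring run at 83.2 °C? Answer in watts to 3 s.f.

ρ = 0.0273 Ω·mm²/m = 2.73×10^-8 Ω·m
A = 7.84 mm² = 7.840e-06 m²
R₍25₎ = ρL/A = (2.73×10^-8)(14.7)/(7.840e-06) = 0.05119 Ω
R₍83.2₎ = R₍25₎(1 + αΔT) = 0.05119 × (1 + 0.0038×58.2) = 0.06251 Ω
P = I²R = (24.5)² × 0.06251 = 37.5 W

37.5 W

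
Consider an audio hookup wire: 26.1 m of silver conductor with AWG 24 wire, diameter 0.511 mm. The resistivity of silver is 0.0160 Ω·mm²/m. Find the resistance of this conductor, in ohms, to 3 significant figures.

ρ = 0.0160 Ω·mm²/m = 1.60×10^-8 Ω·m
A = π(0.511/2 mm)² = π(2.5550e-04 m)² = 2.051e-07 m²
R = ρL/A = (1.60×10^-8)(26.1 m)/(2.051e-07 m²) = 2.04 Ω

2.04 Ω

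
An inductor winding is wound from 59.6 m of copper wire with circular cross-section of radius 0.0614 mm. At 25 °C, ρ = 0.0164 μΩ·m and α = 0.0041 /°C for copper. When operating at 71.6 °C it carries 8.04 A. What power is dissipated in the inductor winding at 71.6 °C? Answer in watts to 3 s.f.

6350 W

ρ = 0.0164 μΩ·m = 1.64×10^-8 Ω·m
A = πr² = π(6.1400e-05 m)² = 1.184e-08 m²
R₍25₎ = ρL/A = (1.64×10^-8)(59.6)/(1.184e-08) = 82.53 Ω
R₍71.6₎ = R₍25₎(1 + αΔT) = 82.53 × (1 + 0.0041×46.6) = 98.3 Ω
P = I²R = (8.04)² × 98.3 = 6350 W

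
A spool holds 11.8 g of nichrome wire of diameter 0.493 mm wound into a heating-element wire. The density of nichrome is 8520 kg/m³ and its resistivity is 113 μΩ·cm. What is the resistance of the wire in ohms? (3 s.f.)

42.9 Ω

ρ = 113 μΩ·cm = 1.13×10^-6 Ω·m
A = π(d/2)² = π(2.4650e-04 m)² = 1.9089e-07 m²
L = m/(density·A) = 0.0118/(8520×1.9089e-07) = 7.255 m
R = ρL/A = (1.13×10^-6)(7.255)/(1.9089e-07) = 42.9 Ω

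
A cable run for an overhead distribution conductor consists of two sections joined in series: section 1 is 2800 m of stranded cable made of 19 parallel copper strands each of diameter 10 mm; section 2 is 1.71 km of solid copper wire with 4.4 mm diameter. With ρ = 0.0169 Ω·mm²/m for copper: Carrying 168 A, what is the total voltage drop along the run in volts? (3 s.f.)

ρ = 0.0169 Ω·mm²/m = 1.69×10^-8 Ω·m
Section 1: A_strand = π(5.0000e-03)² = 7.854e-05 m²; R₁ = ρL/(N·A_s) = (1.69×10^-8)(2800)/(19×7.854e-05) = 0.03171 Ω
Section 2: A = π(d/2)² = π(2.2000e-03 m)² = 1.521e-05 m²
R₂ = (1.69×10^-8)(1710)/(1.521e-05) = 1.901 Ω
R = R₁ + R₂ = 1.932 Ω
V = IR = 168 × 1.932 = 325 V

325 V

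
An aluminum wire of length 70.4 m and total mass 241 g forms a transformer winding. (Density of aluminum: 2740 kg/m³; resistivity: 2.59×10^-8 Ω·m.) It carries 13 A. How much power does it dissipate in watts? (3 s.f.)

247 W

A = m/(density·L) = 0.241/(2740×70.4) = 1.2494e-06 m²
R = ρL/A = (2.59×10^-8)(70.4)/(1.2494e-06) = 1.459 Ω
P = I²R = (13)² × 1.459 = 247 W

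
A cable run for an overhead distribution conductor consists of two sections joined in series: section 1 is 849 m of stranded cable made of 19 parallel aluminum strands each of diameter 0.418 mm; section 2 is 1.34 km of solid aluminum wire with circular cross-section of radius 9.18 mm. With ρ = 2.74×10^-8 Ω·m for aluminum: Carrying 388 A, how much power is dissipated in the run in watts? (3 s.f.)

Section 1: A_strand = π(2.0900e-04)² = 1.372e-07 m²; R₁ = ρL/(N·A_s) = (2.74×10^-8)(849)/(19×1.372e-07) = 8.922 Ω
Section 2: A = πr² = π(9.1800e-03 m)² = 2.647e-04 m²
R₂ = (2.74×10^-8)(1340)/(2.647e-04) = 0.1387 Ω
R = R₁ + R₂ = 9.061 Ω
P = I²R = (388)² × 9.061 = 1.36×10^6 W

1.36×10^6 W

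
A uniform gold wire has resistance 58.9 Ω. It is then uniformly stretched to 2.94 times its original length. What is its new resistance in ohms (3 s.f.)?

509 Ω

Volume constant ⇒ A' = A/k with k = 2.94. R' = ρ(kL)/(A/k) = k²R.
R' = 8.644 × 58.9 = 509 Ω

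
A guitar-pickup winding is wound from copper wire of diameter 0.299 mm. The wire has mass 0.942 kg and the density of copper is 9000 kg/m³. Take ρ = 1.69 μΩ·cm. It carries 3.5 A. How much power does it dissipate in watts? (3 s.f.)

4400 W

ρ = 1.69 μΩ·cm = 1.69×10^-8 Ω·m
A = π(d/2)² = π(1.4950e-04 m)² = 7.0215e-08 m²
L = m/(density·A) = 0.942/(9000×7.0215e-08) = 1491 m
R = ρL/A = (1.69×10^-8)(1491)/(7.0215e-08) = 358.8 Ω
P = I²R = (3.5)² × 358.8 = 4400 W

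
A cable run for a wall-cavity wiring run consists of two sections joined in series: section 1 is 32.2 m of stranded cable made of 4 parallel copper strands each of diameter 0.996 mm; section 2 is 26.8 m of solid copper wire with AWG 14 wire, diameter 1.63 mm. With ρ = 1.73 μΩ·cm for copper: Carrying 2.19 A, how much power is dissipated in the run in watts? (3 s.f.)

1.92 W

ρ = 1.73 μΩ·cm = 1.73×10^-8 Ω·m
Section 1: A_strand = π(4.9800e-04)² = 7.791e-07 m²; R₁ = ρL/(N·A_s) = (1.73×10^-8)(32.2)/(4×7.791e-07) = 0.1787 Ω
Section 2: A = π(1.63/2 mm)² = π(8.1500e-04 m)² = 2.087e-06 m²
R₂ = (1.73×10^-8)(26.8)/(2.087e-06) = 0.2222 Ω
R = R₁ + R₂ = 0.4009 Ω
P = I²R = (2.19)² × 0.4009 = 1.92 W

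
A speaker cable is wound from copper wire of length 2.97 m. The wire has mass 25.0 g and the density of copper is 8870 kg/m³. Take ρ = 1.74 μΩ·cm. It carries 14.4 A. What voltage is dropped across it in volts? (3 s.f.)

ρ = 1.74 μΩ·cm = 1.74×10^-8 Ω·m
A = m/(density·L) = 0.025/(8870×2.97) = 9.4899e-07 m²
R = ρL/A = (1.74×10^-8)(2.97)/(9.4899e-07) = 0.05446 Ω
V = IR = 14.4 × 0.05446 = 0.784 V

0.784 V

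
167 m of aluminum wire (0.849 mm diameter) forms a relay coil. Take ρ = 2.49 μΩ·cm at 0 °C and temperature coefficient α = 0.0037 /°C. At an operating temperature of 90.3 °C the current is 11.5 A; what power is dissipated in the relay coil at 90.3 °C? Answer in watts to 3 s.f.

1300 W

ρ = 2.49 μΩ·cm = 2.49×10^-8 Ω·m
A = π(d/2)² = π(4.2450e-04 m)² = 5.661e-07 m²
R₍0₎ = ρL/A = (2.49×10^-8)(167)/(5.661e-07) = 7.345 Ω
R₍90.3₎ = R₍0₎(1 + αΔT) = 7.345 × (1 + 0.0037×90.3) = 9.799 Ω
P = I²R = (11.5)² × 9.799 = 1300 W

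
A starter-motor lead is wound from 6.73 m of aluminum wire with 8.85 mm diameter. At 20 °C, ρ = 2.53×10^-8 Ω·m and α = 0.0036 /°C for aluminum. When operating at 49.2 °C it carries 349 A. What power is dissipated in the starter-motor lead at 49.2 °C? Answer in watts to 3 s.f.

373 W

A = π(d/2)² = π(4.4250e-03 m)² = 6.151e-05 m²
R₍20₎ = ρL/A = (2.53×10^-8)(6.73)/(6.151e-05) = 0.002768 Ω
R₍49.2₎ = R₍20₎(1 + αΔT) = 0.002768 × (1 + 0.0036×29.2) = 0.003059 Ω
P = I²R = (349)² × 0.003059 = 373 W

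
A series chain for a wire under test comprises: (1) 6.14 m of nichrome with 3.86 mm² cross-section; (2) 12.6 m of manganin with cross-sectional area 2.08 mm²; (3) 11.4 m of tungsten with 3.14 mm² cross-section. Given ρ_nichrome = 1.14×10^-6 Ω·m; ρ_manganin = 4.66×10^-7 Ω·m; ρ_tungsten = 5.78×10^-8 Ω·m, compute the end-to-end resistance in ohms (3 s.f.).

Seg 1: A = 3.86 mm² = 3.860e-06 m²
R_1 = (1.14×10^-6)(6.14)/(3.860e-06) = 1.813 Ω
Seg 2: A = 2.08 mm² = 2.080e-06 m²
R_2 = (4.66×10^-7)(12.6)/(2.080e-06) = 2.823 Ω
Seg 3: A = 3.14 mm² = 3.140e-06 m²
R_3 = (5.78×10^-8)(11.4)/(3.140e-06) = 0.2098 Ω
R_total = R_1 + R_2 + R_3 = 4.85 Ω

4.85 Ω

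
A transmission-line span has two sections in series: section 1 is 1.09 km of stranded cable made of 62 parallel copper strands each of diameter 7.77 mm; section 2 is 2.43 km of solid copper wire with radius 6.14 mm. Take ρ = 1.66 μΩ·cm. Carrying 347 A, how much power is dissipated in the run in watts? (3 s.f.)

ρ = 1.66 μΩ·cm = 1.66×10^-8 Ω·m
Section 1: A_strand = π(3.8850e-03)² = 4.742e-05 m²; R₁ = ρL/(N·A_s) = (1.66×10^-8)(1090)/(62×4.742e-05) = 0.006155 Ω
Section 2: A = πr² = π(6.1400e-03 m)² = 1.184e-04 m²
R₂ = (1.66×10^-8)(2430)/(1.184e-04) = 0.3406 Ω
R = R₁ + R₂ = 0.3467 Ω
P = I²R = (347)² × 0.3467 = 41800 W

41800 W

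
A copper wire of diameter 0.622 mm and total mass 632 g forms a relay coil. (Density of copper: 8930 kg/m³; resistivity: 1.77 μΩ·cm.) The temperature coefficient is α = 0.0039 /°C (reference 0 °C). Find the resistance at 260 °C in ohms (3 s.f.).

ρ = 1.77 μΩ·cm = 1.77×10^-8 Ω·m
A = π(d/2)² = π(3.1100e-04 m)² = 3.0386e-07 m²
L = m/(density·A) = 0.632/(8930×3.0386e-07) = 232.9 m
R = ρL/A = (1.77×10^-8)(232.9)/(3.0386e-07) = 13.57 Ω
R(260 °C) = 13.57 × (1 + 0.0039×260) = 27.3 Ω

27.3 Ω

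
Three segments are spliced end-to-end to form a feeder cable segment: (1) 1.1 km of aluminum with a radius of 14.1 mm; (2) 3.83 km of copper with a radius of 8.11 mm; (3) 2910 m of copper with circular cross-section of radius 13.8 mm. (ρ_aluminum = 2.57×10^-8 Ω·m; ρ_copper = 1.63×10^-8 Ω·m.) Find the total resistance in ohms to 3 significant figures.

Seg 1: A = πr² = π(1.4100e-02 m)² = 6.246e-04 m²
R_1 = (2.57×10^-8)(1100)/(6.246e-04) = 0.04526 Ω
Seg 2: A = πr² = π(8.1100e-03 m)² = 2.066e-04 m²
R_2 = (1.63×10^-8)(3830)/(2.066e-04) = 0.3021 Ω
Seg 3: A = πr² = π(1.3800e-02 m)² = 5.983e-04 m²
R_3 = (1.63×10^-8)(2910)/(5.983e-04) = 0.07928 Ω
R_total = R_1 + R_2 + R_3 = 0.427 Ω

0.427 Ω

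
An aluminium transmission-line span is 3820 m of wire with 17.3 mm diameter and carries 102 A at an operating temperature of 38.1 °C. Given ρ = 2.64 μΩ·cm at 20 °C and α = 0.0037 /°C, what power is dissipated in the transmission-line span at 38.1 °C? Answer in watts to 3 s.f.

ρ = 2.64 μΩ·cm = 2.64×10^-8 Ω·m
A = π(d/2)² = π(8.6500e-03 m)² = 2.351e-04 m²
R₍20₎ = ρL/A = (2.64×10^-8)(3820)/(2.351e-04) = 0.429 Ω
R₍38.1₎ = R₍20₎(1 + αΔT) = 0.429 × (1 + 0.0037×18.1) = 0.4578 Ω
P = I²R = (102)² × 0.4578 = 4760 W

4760 W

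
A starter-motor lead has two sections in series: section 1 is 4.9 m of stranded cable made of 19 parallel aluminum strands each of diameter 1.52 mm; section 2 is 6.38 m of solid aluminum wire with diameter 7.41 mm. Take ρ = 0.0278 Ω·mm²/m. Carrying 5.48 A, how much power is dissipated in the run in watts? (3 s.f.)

ρ = 0.0278 Ω·mm²/m = 2.78×10^-8 Ω·m
Section 1: A_strand = π(7.6000e-04)² = 1.815e-06 m²; R₁ = ρL/(N·A_s) = (2.78×10^-8)(4.9)/(19×1.815e-06) = 0.003951 Ω
Section 2: A = π(d/2)² = π(3.7050e-03 m)² = 4.312e-05 m²
R₂ = (2.78×10^-8)(6.38)/(4.312e-05) = 0.004113 Ω
R = R₁ + R₂ = 0.008064 Ω
P = I²R = (5.48)² × 0.008064 = 0.242 W

0.242 W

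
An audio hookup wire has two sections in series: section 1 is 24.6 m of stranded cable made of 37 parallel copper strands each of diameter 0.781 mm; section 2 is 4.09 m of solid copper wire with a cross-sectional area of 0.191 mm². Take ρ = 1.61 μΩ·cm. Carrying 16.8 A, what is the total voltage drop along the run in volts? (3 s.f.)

6.17 V

ρ = 1.61 μΩ·cm = 1.61×10^-8 Ω·m
Section 1: A_strand = π(3.9050e-04)² = 4.791e-07 m²; R₁ = ρL/(N·A_s) = (1.61×10^-8)(24.6)/(37×4.791e-07) = 0.02234 Ω
Section 2: A = 0.191 mm² = 1.910e-07 m²
R₂ = (1.61×10^-8)(4.09)/(1.910e-07) = 0.3448 Ω
R = R₁ + R₂ = 0.3671 Ω
V = IR = 16.8 × 0.3671 = 6.17 V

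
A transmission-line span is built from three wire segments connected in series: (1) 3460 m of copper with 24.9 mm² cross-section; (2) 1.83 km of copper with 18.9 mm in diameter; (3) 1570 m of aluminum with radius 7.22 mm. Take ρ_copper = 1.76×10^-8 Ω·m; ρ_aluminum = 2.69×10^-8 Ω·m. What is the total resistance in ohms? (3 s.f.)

Seg 1: A = 24.9 mm² = 2.490e-05 m²
R_1 = (1.76×10^-8)(3460)/(2.490e-05) = 2.446 Ω
Seg 2: A = π(d/2)² = π(9.4500e-03 m)² = 2.806e-04 m²
R_2 = (1.76×10^-8)(1830)/(2.806e-04) = 0.1148 Ω
Seg 3: A = πr² = π(7.2200e-03 m)² = 1.638e-04 m²
R_3 = (2.69×10^-8)(1570)/(1.638e-04) = 0.2579 Ω
R_total = R_1 + R_2 + R_3 = 2.82 Ω

2.82 Ω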